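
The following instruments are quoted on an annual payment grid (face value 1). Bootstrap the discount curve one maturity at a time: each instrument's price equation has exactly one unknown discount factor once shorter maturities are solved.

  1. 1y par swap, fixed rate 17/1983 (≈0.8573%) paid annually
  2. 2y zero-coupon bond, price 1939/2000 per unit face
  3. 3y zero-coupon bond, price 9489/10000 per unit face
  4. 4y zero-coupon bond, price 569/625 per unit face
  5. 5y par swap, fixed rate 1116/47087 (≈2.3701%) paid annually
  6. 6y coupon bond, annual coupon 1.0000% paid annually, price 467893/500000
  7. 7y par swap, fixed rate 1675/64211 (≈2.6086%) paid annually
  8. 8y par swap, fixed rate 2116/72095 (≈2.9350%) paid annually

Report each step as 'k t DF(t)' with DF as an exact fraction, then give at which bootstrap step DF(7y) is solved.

1 1 1983/2000
2 2 1939/2000
3 3 9489/10000
4 4 569/625
5 5 2221/2500
6 6 8799/10000
7 7 333/400
8 8 1971/2500
DF(7y) is solved at step 7

step 1 [1y] swap r/1=17/1983: DF=(1 − 17/1983·(0))/(1+17/1983) = 1983/2000 ≈ 0.991500
step 2 [2y] zero: DF = P = 1939/2000 ≈ 0.969500
step 3 [3y] zero: DF = P = 9489/10000 ≈ 0.948900
step 4 [4y] zero: DF = P = 569/625 ≈ 0.910400
step 5 [5y] swap r/1=1116/47087: DF=(1 − 1116/47087·(0.991500+0.969500+0.948900+0.910400))/(1+1116/47087) = 2221/2500 ≈ 0.888400
step 6 [6y] bond c/1=1/100: DF=(467893/500000 − 1/100·(0.991500+0.969500+0.948900+0.910400+0.888400))/(1+1/100) = 8799/10000 ≈ 0.879900
step 7 [7y] swap r/1=1675/64211: DF=(1 − 1675/64211·(0.991500+0.969500+0.948900+0.910400+0.888400+0.879900))/(1+1675/64211) = 333/400 ≈ 0.832500
step 8 [8y] swap r/1=2116/72095: DF=(1 − 2116/72095·(0.991500+0.969500+0.948900+0.910400+0.888400+0.879900+0.832500))/(1+2116/72095) = 1971/2500 ≈ 0.788400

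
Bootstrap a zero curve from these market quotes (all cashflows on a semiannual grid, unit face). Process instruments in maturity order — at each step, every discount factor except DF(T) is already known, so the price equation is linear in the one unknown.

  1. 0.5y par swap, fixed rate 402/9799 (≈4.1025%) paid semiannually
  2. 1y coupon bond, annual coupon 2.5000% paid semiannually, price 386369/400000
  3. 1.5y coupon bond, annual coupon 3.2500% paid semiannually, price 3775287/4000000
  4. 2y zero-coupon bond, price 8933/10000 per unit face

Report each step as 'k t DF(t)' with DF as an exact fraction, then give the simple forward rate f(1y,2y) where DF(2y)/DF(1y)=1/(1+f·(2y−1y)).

1 1/2 9799/10000
2 1 9419/10000
3 3/2 449/500
4 2 8933/10000
f(1y,2y) = ((9419/10000)/(8933/10000) − 1)/(1) = 486/8933 ≈ 5.4405%

step 1 [0.5y] swap r/2=201/9799: DF=(1 − 201/9799·(0))/(1+201/9799) = 9799/10000 ≈ 0.979900
step 2 [1y] bond c/2=1/80: DF=(386369/400000 − 1/80·(0.979900))/(1+1/80) = 9419/10000 ≈ 0.941900
step 3 [1.5y] bond c/2=13/800: DF=(3775287/4000000 − 13/800·(0.979900+0.941900))/(1+13/800) = 449/500 ≈ 0.898000
step 4 [2y] zero: DF = P = 8933/10000 ≈ 0.893300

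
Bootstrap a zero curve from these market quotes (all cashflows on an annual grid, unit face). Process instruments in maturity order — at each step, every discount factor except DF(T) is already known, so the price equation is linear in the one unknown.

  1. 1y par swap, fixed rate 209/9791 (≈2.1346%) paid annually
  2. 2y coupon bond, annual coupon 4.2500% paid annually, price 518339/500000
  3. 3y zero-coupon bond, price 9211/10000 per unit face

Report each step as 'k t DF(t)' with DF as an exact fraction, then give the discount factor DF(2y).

step 1 [1y] swap r/1=209/9791: DF=(1 − 209/9791·(0))/(1+209/9791) = 9791/10000 ≈ 0.979100
step 2 [2y] bond c/1=17/400: DF=(518339/500000 − 17/400·(0.979100))/(1+17/400) = 1909/2000 ≈ 0.954500
step 3 [3y] zero: DF = P = 9211/10000 ≈ 0.921100

1 1 9791/10000
2 2 1909/2000
3 3 9211/10000
DF(2y) = 1909/2000 ≈ 0.954500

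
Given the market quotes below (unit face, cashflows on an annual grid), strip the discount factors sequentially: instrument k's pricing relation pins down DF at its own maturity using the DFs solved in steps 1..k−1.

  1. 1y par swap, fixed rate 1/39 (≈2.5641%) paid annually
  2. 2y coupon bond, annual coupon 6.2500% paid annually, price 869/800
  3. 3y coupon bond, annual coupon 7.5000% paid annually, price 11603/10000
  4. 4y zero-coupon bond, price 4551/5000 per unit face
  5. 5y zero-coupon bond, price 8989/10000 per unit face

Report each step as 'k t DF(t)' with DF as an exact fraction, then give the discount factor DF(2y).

1 1 39/40
2 2 193/200
3 3 118/125
4 4 4551/5000
5 5 8989/10000
DF(2y) = 193/200 ≈ 0.965000

step 1 [1y] swap r/1=1/39: DF=(1 − 1/39·(0))/(1+1/39) = 39/40 ≈ 0.975000
step 2 [2y] bond c/1=1/16: DF=(869/800 − 1/16·(0.975000))/(1+1/16) = 193/200 ≈ 0.965000
step 3 [3y] bond c/1=3/40: DF=(11603/10000 − 3/40·(0.975000+0.965000))/(1+3/40) = 118/125 ≈ 0.944000
step 4 [4y] zero: DF = P = 4551/5000 ≈ 0.910200
step 5 [5y] zero: DF = P = 8989/10000 ≈ 0.898900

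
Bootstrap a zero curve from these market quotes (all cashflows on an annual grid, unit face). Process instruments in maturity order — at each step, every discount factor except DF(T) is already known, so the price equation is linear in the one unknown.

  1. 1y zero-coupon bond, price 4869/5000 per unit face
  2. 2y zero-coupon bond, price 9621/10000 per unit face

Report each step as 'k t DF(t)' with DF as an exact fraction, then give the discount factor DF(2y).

step 1 [1y] zero: DF = P = 4869/5000 ≈ 0.973800
step 2 [2y] zero: DF = P = 9621/10000 ≈ 0.962100

1 1 4869/5000
2 2 9621/10000
DF(2y) = 9621/10000 ≈ 0.962100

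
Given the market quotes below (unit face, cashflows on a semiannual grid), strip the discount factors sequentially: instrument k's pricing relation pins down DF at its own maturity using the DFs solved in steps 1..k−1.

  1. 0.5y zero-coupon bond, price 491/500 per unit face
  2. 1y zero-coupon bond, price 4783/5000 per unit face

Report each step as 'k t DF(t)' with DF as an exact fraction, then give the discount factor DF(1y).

step 1 [0.5y] zero: DF = P = 491/500 ≈ 0.982000
step 2 [1y] zero: DF = P = 4783/5000 ≈ 0.956600

1 1/2 491/500
2 1 4783/5000
DF(1y) = 4783/5000 ≈ 0.956600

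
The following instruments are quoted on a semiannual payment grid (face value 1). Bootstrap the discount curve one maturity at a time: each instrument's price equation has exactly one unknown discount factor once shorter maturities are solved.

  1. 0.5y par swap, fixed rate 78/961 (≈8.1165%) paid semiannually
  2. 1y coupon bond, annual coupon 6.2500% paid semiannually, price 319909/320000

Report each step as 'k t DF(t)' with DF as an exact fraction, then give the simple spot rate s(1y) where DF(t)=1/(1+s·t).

step 1 [0.5y] swap r/2=39/961: DF=(1 − 39/961·(0))/(1+39/961) = 961/1000 ≈ 0.961000
step 2 [1y] bond c/2=1/32: DF=(319909/320000 − 1/32·(0.961000))/(1+1/32) = 9403/10000 ≈ 0.940300

1 1/2 961/1000
2 1 9403/10000
s(1y) = (1/(9403/10000) − 1)/(1) = 597/9403 ≈ 6.3490%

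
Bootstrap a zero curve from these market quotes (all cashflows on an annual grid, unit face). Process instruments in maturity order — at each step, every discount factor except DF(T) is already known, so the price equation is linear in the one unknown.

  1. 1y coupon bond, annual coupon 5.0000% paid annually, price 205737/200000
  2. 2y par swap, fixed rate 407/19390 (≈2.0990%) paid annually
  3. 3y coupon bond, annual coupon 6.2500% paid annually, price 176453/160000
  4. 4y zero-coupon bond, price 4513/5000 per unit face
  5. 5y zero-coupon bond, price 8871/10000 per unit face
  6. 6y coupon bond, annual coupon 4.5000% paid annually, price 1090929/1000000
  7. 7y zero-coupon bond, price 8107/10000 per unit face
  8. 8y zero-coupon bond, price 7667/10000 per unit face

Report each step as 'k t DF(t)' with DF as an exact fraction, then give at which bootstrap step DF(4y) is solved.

step 1 [1y] bond c/1=1/20: DF=(205737/200000 − 1/20·(0))/(1+1/20) = 9797/10000 ≈ 0.979700
step 2 [2y] swap r/1=407/19390: DF=(1 − 407/19390·(0.979700))/(1+407/19390) = 9593/10000 ≈ 0.959300
step 3 [3y] bond c/1=1/16: DF=(176453/160000 − 1/16·(0.979700+0.959300))/(1+1/16) = 9239/10000 ≈ 0.923900
step 4 [4y] zero: DF = P = 4513/5000 ≈ 0.902600
step 5 [5y] zero: DF = P = 8871/10000 ≈ 0.887100
step 6 [6y] bond c/1=9/200: DF=(1090929/1000000 − 9/200·(0.979700+0.959300+0.923900+0.902600+0.887100))/(1+9/200) = 2109/2500 ≈ 0.843600
step 7 [7y] zero: DF = P = 8107/10000 ≈ 0.810700
step 8 [8y] zero: DF = P = 7667/10000 ≈ 0.766700

1 1 9797/10000
2 2 9593/10000
3 3 9239/10000
4 4 4513/5000
5 5 8871/10000
6 6 2109/2500
7 7 8107/10000
8 8 7667/10000
DF(4y) is solved at step 4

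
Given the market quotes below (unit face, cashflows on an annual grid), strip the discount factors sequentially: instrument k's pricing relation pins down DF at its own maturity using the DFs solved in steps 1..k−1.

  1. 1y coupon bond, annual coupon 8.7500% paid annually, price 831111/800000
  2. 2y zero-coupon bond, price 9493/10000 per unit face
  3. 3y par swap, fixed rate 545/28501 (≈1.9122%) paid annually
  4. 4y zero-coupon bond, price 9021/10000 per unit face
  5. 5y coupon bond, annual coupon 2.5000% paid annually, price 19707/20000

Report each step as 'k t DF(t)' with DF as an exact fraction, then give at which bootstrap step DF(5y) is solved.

step 1 [1y] bond c/1=7/80: DF=(831111/800000 − 7/80·(0))/(1+7/80) = 9553/10000 ≈ 0.955300
step 2 [2y] zero: DF = P = 9493/10000 ≈ 0.949300
step 3 [3y] swap r/1=545/28501: DF=(1 − 545/28501·(0.955300+0.949300))/(1+545/28501) = 1891/2000 ≈ 0.945500
step 4 [4y] zero: DF = P = 9021/10000 ≈ 0.902100
step 5 [5y] bond c/1=1/40: DF=(19707/20000 − 1/40·(0.955300+0.949300+0.945500+0.902100))/(1+1/40) = 4349/5000 ≈ 0.869800

1 1 9553/10000
2 2 9493/10000
3 3 1891/2000
4 4 9021/10000
5 5 4349/5000
DF(5y) is solved at step 5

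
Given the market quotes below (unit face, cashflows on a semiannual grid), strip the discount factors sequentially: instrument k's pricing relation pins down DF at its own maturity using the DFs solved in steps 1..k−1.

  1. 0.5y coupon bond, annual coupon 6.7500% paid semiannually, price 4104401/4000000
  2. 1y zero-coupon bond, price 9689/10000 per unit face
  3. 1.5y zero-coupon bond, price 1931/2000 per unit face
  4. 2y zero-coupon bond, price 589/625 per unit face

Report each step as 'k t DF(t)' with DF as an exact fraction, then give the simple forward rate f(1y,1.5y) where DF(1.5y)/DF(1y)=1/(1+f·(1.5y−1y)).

step 1 [0.5y] bond c/2=27/800: DF=(4104401/4000000 − 27/800·(0))/(1+27/800) = 4963/5000 ≈ 0.992600
step 2 [1y] zero: DF = P = 9689/10000 ≈ 0.968900
step 3 [1.5y] zero: DF = P = 1931/2000 ≈ 0.965500
step 4 [2y] zero: DF = P = 589/625 ≈ 0.942400

1 1/2 4963/5000
2 1 9689/10000
3 3/2 1931/2000
4 2 589/625
f(1y,1.5y) = ((9689/10000)/(1931/2000) − 1)/(1/2) = 68/9655 ≈ 0.7043%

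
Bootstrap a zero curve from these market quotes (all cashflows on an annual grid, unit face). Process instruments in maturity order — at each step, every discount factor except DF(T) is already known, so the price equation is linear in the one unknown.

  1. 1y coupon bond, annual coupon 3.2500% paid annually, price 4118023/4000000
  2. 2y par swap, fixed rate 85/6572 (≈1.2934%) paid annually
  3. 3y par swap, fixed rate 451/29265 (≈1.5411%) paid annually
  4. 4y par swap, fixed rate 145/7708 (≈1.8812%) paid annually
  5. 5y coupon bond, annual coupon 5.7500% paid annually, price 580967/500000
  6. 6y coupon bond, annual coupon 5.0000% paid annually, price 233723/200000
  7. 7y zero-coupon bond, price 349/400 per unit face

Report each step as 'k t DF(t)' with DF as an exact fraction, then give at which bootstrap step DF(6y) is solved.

step 1 [1y] bond c/1=13/400: DF=(4118023/4000000 − 13/400·(0))/(1+13/400) = 9971/10000 ≈ 0.997100
step 2 [2y] swap r/1=85/6572: DF=(1 − 85/6572·(0.997100))/(1+85/6572) = 1949/2000 ≈ 0.974500
step 3 [3y] swap r/1=451/29265: DF=(1 − 451/29265·(0.997100+0.974500))/(1+451/29265) = 9549/10000 ≈ 0.954900
step 4 [4y] swap r/1=145/7708: DF=(1 − 145/7708·(0.997100+0.974500+0.954900))/(1+145/7708) = 371/400 ≈ 0.927500
step 5 [5y] bond c/1=23/400: DF=(580967/500000 − 23/400·(0.997100+0.974500+0.954900+0.927500))/(1+23/400) = 2223/2500 ≈ 0.889200
step 6 [6y] bond c/1=1/20: DF=(233723/200000 − 1/20·(0.997100+0.974500+0.954900+0.927500+0.889200))/(1+1/20) = 8871/10000 ≈ 0.887100
step 7 [7y] zero: DF = P = 349/400 ≈ 0.872500

1 1 9971/10000
2 2 1949/2000
3 3 9549/10000
4 4 371/400
5 5 2223/2500
6 6 8871/10000
7 7 349/400
DF(6y) is solved at step 6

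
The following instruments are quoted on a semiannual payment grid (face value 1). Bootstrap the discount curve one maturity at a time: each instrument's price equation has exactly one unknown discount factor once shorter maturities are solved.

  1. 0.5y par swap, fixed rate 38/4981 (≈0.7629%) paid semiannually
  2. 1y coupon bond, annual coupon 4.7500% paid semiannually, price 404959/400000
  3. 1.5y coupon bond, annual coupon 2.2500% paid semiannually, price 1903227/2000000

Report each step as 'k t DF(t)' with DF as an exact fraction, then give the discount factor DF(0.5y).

step 1 [0.5y] swap r/2=19/4981: DF=(1 − 19/4981·(0))/(1+19/4981) = 4981/5000 ≈ 0.996200
step 2 [1y] bond c/2=19/800: DF=(404959/400000 − 19/800·(0.996200))/(1+19/800) = 4829/5000 ≈ 0.965800
step 3 [1.5y] bond c/2=9/800: DF=(1903227/2000000 − 9/800·(0.996200+0.965800))/(1+9/800) = 1149/1250 ≈ 0.919200

1 1/2 4981/5000
2 1 4829/5000
3 3/2 1149/1250
DF(0.5y) = 4981/5000 ≈ 0.996200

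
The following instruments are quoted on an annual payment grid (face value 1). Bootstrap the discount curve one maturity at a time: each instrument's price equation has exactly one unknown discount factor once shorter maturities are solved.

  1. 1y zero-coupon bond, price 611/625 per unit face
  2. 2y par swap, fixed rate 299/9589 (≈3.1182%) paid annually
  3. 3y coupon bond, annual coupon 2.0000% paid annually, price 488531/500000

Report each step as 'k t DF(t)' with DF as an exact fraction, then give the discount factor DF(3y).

step 1 [1y] zero: DF = P = 611/625 ≈ 0.977600
step 2 [2y] swap r/1=299/9589: DF=(1 − 299/9589·(0.977600))/(1+299/9589) = 4701/5000 ≈ 0.940200
step 3 [3y] bond c/1=1/50: DF=(488531/500000 − 1/50·(0.977600+0.940200))/(1+1/50) = 9203/10000 ≈ 0.920300

1 1 611/625
2 2 4701/5000
3 3 9203/10000
DF(3y) = 9203/10000 ≈ 0.920300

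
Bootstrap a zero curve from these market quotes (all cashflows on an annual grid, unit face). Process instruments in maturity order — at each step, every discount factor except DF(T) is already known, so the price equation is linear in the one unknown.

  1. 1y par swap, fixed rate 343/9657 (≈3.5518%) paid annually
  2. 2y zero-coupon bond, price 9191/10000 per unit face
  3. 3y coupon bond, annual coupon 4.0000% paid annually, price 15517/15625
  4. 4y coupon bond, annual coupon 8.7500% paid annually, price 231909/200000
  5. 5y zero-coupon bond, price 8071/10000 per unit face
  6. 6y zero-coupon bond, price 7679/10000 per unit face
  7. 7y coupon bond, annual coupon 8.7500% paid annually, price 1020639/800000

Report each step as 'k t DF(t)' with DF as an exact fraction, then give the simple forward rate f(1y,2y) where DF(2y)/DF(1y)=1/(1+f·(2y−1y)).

1 1 9657/10000
2 2 9191/10000
3 3 1103/1250
4 4 2109/2500
5 5 8071/10000
6 6 7679/10000
7 7 7559/10000
f(1y,2y) = ((9657/10000)/(9191/10000) − 1)/(1) = 466/9191 ≈ 5.0702%

step 1 [1y] swap r/1=343/9657: DF=(1 − 343/9657·(0))/(1+343/9657) = 9657/10000 ≈ 0.965700
step 2 [2y] zero: DF = P = 9191/10000 ≈ 0.919100
step 3 [3y] bond c/1=1/25: DF=(15517/15625 − 1/25·(0.965700+0.919100))/(1+1/25) = 1103/1250 ≈ 0.882400
step 4 [4y] bond c/1=7/80: DF=(231909/200000 − 7/80·(0.965700+0.919100+0.882400))/(1+7/80) = 2109/2500 ≈ 0.843600
step 5 [5y] zero: DF = P = 8071/10000 ≈ 0.807100
step 6 [6y] zero: DF = P = 7679/10000 ≈ 0.767900
step 7 [7y] bond c/1=7/80: DF=(1020639/800000 − 7/80·(0.965700+0.919100+0.882400+0.843600+0.807100+0.767900))/(1+7/80) = 7559/10000 ≈ 0.755900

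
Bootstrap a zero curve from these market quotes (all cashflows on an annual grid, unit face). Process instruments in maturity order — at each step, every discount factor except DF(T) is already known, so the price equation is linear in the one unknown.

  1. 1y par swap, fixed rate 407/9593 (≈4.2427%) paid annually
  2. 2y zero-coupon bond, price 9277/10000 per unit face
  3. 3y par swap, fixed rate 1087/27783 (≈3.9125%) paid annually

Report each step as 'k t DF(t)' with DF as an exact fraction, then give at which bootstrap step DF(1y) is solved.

step 1 [1y] swap r/1=407/9593: DF=(1 − 407/9593·(0))/(1+407/9593) = 9593/10000 ≈ 0.959300
step 2 [2y] zero: DF = P = 9277/10000 ≈ 0.927700
step 3 [3y] swap r/1=1087/27783: DF=(1 − 1087/27783·(0.959300+0.927700))/(1+1087/27783) = 8913/10000 ≈ 0.891300

1 1 9593/10000
2 2 9277/10000
3 3 8913/10000
DF(1y) is solved at step 1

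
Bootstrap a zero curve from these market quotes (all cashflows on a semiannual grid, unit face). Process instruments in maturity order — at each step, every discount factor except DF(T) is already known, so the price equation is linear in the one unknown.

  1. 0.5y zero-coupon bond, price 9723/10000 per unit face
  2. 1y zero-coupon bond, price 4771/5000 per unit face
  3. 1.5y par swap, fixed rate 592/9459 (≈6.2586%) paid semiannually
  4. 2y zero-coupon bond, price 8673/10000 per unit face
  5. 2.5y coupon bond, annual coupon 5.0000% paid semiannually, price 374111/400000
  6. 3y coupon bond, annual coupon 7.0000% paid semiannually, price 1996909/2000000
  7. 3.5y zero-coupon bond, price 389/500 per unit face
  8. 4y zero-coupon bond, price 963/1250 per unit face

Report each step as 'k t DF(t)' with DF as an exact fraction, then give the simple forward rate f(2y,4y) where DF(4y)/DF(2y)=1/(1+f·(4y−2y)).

1 1/2 9723/10000
2 1 4771/5000
3 3/2 1139/1250
4 2 8673/10000
5 5/2 8221/10000
6 3 2029/2500
7 7/2 389/500
8 4 963/1250
f(2y,4y) = ((8673/10000)/(963/1250) − 1)/(2) = 323/5136 ≈ 6.2889%

step 1 [0.5y] zero: DF = P = 9723/10000 ≈ 0.972300
step 2 [1y] zero: DF = P = 4771/5000 ≈ 0.954200
step 3 [1.5y] swap r/2=296/9459: DF=(1 − 296/9459·(0.972300+0.954200))/(1+296/9459) = 1139/1250 ≈ 0.911200
step 4 [2y] zero: DF = P = 8673/10000 ≈ 0.867300
step 5 [2.5y] bond c/2=1/40: DF=(374111/400000 − 1/40·(0.972300+0.954200+0.911200+0.867300))/(1+1/40) = 8221/10000 ≈ 0.822100
step 6 [3y] bond c/2=7/200: DF=(1996909/2000000 − 7/200·(0.972300+0.954200+0.911200+0.867300+0.822100))/(1+7/200) = 2029/2500 ≈ 0.811600
step 7 [3.5y] zero: DF = P = 389/500 ≈ 0.778000
step 8 [4y] zero: DF = P = 963/1250 ≈ 0.770400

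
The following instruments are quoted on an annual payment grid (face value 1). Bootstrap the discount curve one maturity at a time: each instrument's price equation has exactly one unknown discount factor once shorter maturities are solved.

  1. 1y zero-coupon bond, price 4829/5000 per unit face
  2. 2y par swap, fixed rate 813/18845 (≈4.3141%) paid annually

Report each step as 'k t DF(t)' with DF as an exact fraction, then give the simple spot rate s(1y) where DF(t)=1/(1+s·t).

1 1 4829/5000
2 2 9187/10000
s(1y) = (1/(4829/5000) − 1)/(1) = 171/4829 ≈ 3.5411%

step 1 [1y] zero: DF = P = 4829/5000 ≈ 0.965800
step 2 [2y] swap r/1=813/18845: DF=(1 − 813/18845·(0.965800))/(1+813/18845) = 9187/10000 ≈ 0.918700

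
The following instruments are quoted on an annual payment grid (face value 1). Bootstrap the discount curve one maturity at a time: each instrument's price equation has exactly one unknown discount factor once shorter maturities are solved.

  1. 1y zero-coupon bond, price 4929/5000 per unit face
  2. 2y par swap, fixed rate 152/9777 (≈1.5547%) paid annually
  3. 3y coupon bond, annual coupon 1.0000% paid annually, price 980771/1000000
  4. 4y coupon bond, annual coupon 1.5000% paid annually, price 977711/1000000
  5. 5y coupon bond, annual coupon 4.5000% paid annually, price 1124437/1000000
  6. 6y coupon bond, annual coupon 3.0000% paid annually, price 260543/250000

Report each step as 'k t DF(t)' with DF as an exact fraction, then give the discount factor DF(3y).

1 1 4929/5000
2 2 606/625
3 3 9517/10000
4 4 9203/10000
5 5 1139/1250
6 6 4369/5000
DF(3y) = 9517/10000 ≈ 0.951700

step 1 [1y] zero: DF = P = 4929/5000 ≈ 0.985800
step 2 [2y] swap r/1=152/9777: DF=(1 − 152/9777·(0.985800))/(1+152/9777) = 606/625 ≈ 0.969600
step 3 [3y] bond c/1=1/100: DF=(980771/1000000 − 1/100·(0.985800+0.969600))/(1+1/100) = 9517/10000 ≈ 0.951700
step 4 [4y] bond c/1=3/200: DF=(977711/1000000 − 3/200·(0.985800+0.969600+0.951700))/(1+3/200) = 9203/10000 ≈ 0.920300
step 5 [5y] bond c/1=9/200: DF=(1124437/1000000 − 9/200·(0.985800+0.969600+0.951700+0.920300))/(1+9/200) = 1139/1250 ≈ 0.911200
step 6 [6y] bond c/1=3/100: DF=(260543/250000 − 3/100·(0.985800+0.969600+0.951700+0.920300+0.911200))/(1+3/100) = 4369/5000 ≈ 0.873800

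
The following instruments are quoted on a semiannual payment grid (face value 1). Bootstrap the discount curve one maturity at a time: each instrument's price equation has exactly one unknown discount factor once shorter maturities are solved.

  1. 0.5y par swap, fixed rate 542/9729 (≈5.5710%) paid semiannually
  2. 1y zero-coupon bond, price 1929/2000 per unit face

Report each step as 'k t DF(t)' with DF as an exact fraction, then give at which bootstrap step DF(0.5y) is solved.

step 1 [0.5y] swap r/2=271/9729: DF=(1 − 271/9729·(0))/(1+271/9729) = 9729/10000 ≈ 0.972900
step 2 [1y] zero: DF = P = 1929/2000 ≈ 0.964500

1 1/2 9729/10000
2 1 1929/2000
DF(0.5y) is solved at step 1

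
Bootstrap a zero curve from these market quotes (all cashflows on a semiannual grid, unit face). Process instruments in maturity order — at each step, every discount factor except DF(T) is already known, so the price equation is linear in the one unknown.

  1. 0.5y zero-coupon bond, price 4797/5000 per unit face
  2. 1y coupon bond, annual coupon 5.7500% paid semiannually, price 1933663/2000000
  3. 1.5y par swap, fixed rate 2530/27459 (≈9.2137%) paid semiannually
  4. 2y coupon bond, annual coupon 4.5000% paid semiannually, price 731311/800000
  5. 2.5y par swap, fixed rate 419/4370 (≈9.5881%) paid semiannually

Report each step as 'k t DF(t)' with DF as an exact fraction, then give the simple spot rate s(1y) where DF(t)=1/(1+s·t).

1 1/2 4797/5000
2 1 913/1000
3 3/2 1747/2000
4 2 521/625
5 5/2 1581/2000
s(1y) = (1/(913/1000) − 1)/(1) = 87/913 ≈ 9.5290%

step 1 [0.5y] zero: DF = P = 4797/5000 ≈ 0.959400
step 2 [1y] bond c/2=23/800: DF=(1933663/2000000 − 23/800·(0.959400))/(1+23/800) = 913/1000 ≈ 0.913000
step 3 [1.5y] swap r/2=1265/27459: DF=(1 − 1265/27459·(0.959400+0.913000))/(1+1265/27459) = 1747/2000 ≈ 0.873500
step 4 [2y] bond c/2=9/400: DF=(731311/800000 − 9/400·(0.959400+0.913000+0.873500))/(1+9/400) = 521/625 ≈ 0.833600
step 5 [2.5y] swap r/2=419/8740: DF=(1 − 419/8740·(0.959400+0.913000+0.873500+0.833600))/(1+419/8740) = 1581/2000 ≈ 0.790500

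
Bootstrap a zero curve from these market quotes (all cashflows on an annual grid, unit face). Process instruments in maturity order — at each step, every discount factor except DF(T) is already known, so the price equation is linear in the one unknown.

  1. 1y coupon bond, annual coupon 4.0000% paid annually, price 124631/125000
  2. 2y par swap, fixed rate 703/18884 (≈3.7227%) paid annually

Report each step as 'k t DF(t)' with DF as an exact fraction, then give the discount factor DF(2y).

step 1 [1y] bond c/1=1/25: DF=(124631/125000 − 1/25·(0))/(1+1/25) = 9587/10000 ≈ 0.958700
step 2 [2y] swap r/1=703/18884: DF=(1 − 703/18884·(0.958700))/(1+703/18884) = 9297/10000 ≈ 0.929700

1 1 9587/10000
2 2 9297/10000
DF(2y) = 9297/10000 ≈ 0.929700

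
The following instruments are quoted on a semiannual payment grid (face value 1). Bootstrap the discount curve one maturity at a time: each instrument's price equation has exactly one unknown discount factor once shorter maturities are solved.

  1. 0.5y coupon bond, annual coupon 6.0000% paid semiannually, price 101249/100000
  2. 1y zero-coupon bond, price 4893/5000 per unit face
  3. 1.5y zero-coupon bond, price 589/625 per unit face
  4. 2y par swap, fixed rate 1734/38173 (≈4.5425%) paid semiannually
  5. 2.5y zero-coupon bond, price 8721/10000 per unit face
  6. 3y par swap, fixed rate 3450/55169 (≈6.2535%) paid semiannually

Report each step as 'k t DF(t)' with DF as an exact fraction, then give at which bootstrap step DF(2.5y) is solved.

1 1/2 983/1000
2 1 4893/5000
3 3/2 589/625
4 2 9133/10000
5 5/2 8721/10000
6 3 331/400
DF(2.5y) is solved at step 5

step 1 [0.5y] bond c/2=3/100: DF=(101249/100000 − 3/100·(0))/(1+3/100) = 983/1000 ≈ 0.983000
step 2 [1y] zero: DF = P = 4893/5000 ≈ 0.978600
step 3 [1.5y] zero: DF = P = 589/625 ≈ 0.942400
step 4 [2y] swap r/2=867/38173: DF=(1 − 867/38173·(0.983000+0.978600+0.942400))/(1+867/38173) = 9133/10000 ≈ 0.913300
step 5 [2.5y] zero: DF = P = 8721/10000 ≈ 0.872100
step 6 [3y] swap r/2=1725/55169: DF=(1 − 1725/55169·(0.983000+0.978600+0.942400+0.913300+0.872100))/(1+1725/55169) = 331/400 ≈ 0.827500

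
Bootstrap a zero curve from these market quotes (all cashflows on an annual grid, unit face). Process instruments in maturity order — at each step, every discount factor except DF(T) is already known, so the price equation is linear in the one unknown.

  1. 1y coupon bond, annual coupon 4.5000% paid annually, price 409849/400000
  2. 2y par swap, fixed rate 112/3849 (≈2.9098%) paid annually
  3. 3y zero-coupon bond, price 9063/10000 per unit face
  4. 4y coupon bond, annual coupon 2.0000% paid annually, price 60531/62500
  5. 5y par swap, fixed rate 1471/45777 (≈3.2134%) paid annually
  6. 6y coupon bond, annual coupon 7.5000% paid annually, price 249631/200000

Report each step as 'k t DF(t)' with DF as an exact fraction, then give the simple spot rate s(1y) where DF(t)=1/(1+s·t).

1 1 1961/2000
2 2 118/125
3 3 9063/10000
4 4 447/500
5 5 8529/10000
6 6 8417/10000
s(1y) = (1/(1961/2000) − 1)/(1) = 39/1961 ≈ 1.9888%

step 1 [1y] bond c/1=9/200: DF=(409849/400000 − 9/200·(0))/(1+9/200) = 1961/2000 ≈ 0.980500
step 2 [2y] swap r/1=112/3849: DF=(1 − 112/3849·(0.980500))/(1+112/3849) = 118/125 ≈ 0.944000
step 3 [3y] zero: DF = P = 9063/10000 ≈ 0.906300
step 4 [4y] bond c/1=1/50: DF=(60531/62500 − 1/50·(0.980500+0.944000+0.906300))/(1+1/50) = 447/500 ≈ 0.894000
step 5 [5y] swap r/1=1471/45777: DF=(1 − 1471/45777·(0.980500+0.944000+0.906300+0.894000))/(1+1471/45777) = 8529/10000 ≈ 0.852900
step 6 [6y] bond c/1=3/40: DF=(249631/200000 − 3/40·(0.980500+0.944000+0.906300+0.894000+0.852900))/(1+3/40) = 8417/10000 ≈ 0.841700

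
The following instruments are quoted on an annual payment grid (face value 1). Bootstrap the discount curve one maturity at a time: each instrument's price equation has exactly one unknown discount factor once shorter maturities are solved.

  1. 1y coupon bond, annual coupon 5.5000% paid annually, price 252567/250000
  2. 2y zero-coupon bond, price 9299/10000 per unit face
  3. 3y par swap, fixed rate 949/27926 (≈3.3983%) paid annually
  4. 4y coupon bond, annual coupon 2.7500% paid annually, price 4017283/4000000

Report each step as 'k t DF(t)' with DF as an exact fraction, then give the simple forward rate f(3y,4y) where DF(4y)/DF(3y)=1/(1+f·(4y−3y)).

step 1 [1y] bond c/1=11/200: DF=(252567/250000 − 11/200·(0))/(1+11/200) = 1197/1250 ≈ 0.957600
step 2 [2y] zero: DF = P = 9299/10000 ≈ 0.929900
step 3 [3y] swap r/1=949/27926: DF=(1 − 949/27926·(0.957600+0.929900))/(1+949/27926) = 9051/10000 ≈ 0.905100
step 4 [4y] bond c/1=11/400: DF=(4017283/4000000 − 11/400·(0.957600+0.929900+0.905100))/(1+11/400) = 9027/10000 ≈ 0.902700

1 1 1197/1250
2 2 9299/10000
3 3 9051/10000
4 4 9027/10000
f(3y,4y) = ((9051/10000)/(9027/10000) − 1)/(1) = 8/3009 ≈ 0.2659%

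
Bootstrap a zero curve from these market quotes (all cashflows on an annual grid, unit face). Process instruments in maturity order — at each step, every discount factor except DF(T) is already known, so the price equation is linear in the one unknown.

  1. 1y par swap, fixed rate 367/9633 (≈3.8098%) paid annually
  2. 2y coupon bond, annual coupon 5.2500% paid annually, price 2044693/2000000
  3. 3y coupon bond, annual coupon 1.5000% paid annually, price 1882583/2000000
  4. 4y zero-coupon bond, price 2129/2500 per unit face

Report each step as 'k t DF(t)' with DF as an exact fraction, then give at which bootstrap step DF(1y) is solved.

step 1 [1y] swap r/1=367/9633: DF=(1 − 367/9633·(0))/(1+367/9633) = 9633/10000 ≈ 0.963300
step 2 [2y] bond c/1=21/400: DF=(2044693/2000000 − 21/400·(0.963300))/(1+21/400) = 9233/10000 ≈ 0.923300
step 3 [3y] bond c/1=3/200: DF=(1882583/2000000 − 3/200·(0.963300+0.923300))/(1+3/200) = 1799/2000 ≈ 0.899500
step 4 [4y] zero: DF = P = 2129/2500 ≈ 0.851600

1 1 9633/10000
2 2 9233/10000
3 3 1799/2000
4 4 2129/2500
DF(1y) is solved at step 1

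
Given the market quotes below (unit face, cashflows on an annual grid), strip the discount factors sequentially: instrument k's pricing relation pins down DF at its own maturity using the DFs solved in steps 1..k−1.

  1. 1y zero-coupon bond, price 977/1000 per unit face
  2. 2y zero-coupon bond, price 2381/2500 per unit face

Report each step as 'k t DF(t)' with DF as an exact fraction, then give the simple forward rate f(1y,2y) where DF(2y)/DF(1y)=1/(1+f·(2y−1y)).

step 1 [1y] zero: DF = P = 977/1000 ≈ 0.977000
step 2 [2y] zero: DF = P = 2381/2500 ≈ 0.952400

1 1 977/1000
2 2 2381/2500
f(1y,2y) = ((977/1000)/(2381/2500) − 1)/(1) = 123/4762 ≈ 2.5829%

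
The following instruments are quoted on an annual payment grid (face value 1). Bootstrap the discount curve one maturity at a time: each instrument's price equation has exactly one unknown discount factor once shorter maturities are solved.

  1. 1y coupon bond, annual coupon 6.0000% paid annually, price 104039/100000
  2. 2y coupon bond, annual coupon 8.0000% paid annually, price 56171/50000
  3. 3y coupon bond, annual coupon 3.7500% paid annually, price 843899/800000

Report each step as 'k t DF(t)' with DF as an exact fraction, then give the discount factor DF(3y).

step 1 [1y] bond c/1=3/50: DF=(104039/100000 − 3/50·(0))/(1+3/50) = 1963/2000 ≈ 0.981500
step 2 [2y] bond c/1=2/25: DF=(56171/50000 − 2/25·(0.981500))/(1+2/25) = 387/400 ≈ 0.967500
step 3 [3y] bond c/1=3/80: DF=(843899/800000 − 3/80·(0.981500+0.967500))/(1+3/80) = 9463/10000 ≈ 0.946300

1 1 1963/2000
2 2 387/400
3 3 9463/10000
DF(3y) = 9463/10000 ≈ 0.946300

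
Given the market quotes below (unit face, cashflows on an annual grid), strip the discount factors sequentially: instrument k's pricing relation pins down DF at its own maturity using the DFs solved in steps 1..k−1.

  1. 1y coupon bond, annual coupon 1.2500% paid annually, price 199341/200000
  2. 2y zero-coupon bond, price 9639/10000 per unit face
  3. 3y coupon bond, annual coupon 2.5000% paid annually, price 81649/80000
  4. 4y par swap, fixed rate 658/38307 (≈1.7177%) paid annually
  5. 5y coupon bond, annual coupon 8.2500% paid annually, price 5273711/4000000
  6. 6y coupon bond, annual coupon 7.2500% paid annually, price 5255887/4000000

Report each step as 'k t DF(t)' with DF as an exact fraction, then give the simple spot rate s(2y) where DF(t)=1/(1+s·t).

step 1 [1y] bond c/1=1/80: DF=(199341/200000 − 1/80·(0))/(1+1/80) = 2461/2500 ≈ 0.984400
step 2 [2y] zero: DF = P = 9639/10000 ≈ 0.963900
step 3 [3y] bond c/1=1/40: DF=(81649/80000 − 1/40·(0.984400+0.963900))/(1+1/40) = 4741/5000 ≈ 0.948200
step 4 [4y] swap r/1=658/38307: DF=(1 − 658/38307·(0.984400+0.963900+0.948200))/(1+658/38307) = 4671/5000 ≈ 0.934200
step 5 [5y] bond c/1=33/400: DF=(5273711/4000000 − 33/400·(0.984400+0.963900+0.948200+0.934200))/(1+33/400) = 463/500 ≈ 0.926000
step 6 [6y] bond c/1=29/400: DF=(5255887/4000000 − 29/400·(0.984400+0.963900+0.948200+0.934200+0.926000))/(1+29/400) = 2259/2500 ≈ 0.903600

1 1 2461/2500
2 2 9639/10000
3 3 4741/5000
4 4 4671/5000
5 5 463/500
6 6 2259/2500
s(2y) = (1/(9639/10000) − 1)/(2) = 361/19278 ≈ 1.8726%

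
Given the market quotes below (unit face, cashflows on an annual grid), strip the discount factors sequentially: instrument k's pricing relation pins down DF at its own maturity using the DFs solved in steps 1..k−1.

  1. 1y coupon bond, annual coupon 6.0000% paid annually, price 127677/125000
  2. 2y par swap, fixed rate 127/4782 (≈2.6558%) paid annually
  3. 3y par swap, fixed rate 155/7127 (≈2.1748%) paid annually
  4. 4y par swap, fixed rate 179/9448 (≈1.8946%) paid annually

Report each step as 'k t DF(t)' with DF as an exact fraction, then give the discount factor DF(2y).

1 1 2409/2500
2 2 2373/2500
3 3 469/500
4 4 2321/2500
DF(2y) = 2373/2500 ≈ 0.949200

step 1 [1y] bond c/1=3/50: DF=(127677/125000 − 3/50·(0))/(1+3/50) = 2409/2500 ≈ 0.963600
step 2 [2y] swap r/1=127/4782: DF=(1 − 127/4782·(0.963600))/(1+127/4782) = 2373/2500 ≈ 0.949200
step 3 [3y] swap r/1=155/7127: DF=(1 − 155/7127·(0.963600+0.949200))/(1+155/7127) = 469/500 ≈ 0.938000
step 4 [4y] swap r/1=179/9448: DF=(1 − 179/9448·(0.963600+0.949200+0.938000))/(1+179/9448) = 2321/2500 ≈ 0.928400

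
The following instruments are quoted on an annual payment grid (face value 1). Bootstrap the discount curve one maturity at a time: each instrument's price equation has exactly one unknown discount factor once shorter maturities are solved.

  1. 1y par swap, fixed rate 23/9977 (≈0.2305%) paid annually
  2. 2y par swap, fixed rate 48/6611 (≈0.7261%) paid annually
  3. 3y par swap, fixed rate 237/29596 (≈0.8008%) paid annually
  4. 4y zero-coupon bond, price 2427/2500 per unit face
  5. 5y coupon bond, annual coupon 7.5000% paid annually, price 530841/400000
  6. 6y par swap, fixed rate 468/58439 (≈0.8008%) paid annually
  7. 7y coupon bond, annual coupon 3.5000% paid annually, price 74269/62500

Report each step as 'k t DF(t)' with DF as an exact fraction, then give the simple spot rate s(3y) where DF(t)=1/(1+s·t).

step 1 [1y] swap r/1=23/9977: DF=(1 − 23/9977·(0))/(1+23/9977) = 9977/10000 ≈ 0.997700
step 2 [2y] swap r/1=48/6611: DF=(1 − 48/6611·(0.997700))/(1+48/6611) = 616/625 ≈ 0.985600
step 3 [3y] swap r/1=237/29596: DF=(1 − 237/29596·(0.997700+0.985600))/(1+237/29596) = 9763/10000 ≈ 0.976300
step 4 [4y] zero: DF = P = 2427/2500 ≈ 0.970800
step 5 [5y] bond c/1=3/40: DF=(530841/400000 − 3/40·(0.997700+0.985600+0.976300+0.970800))/(1+3/40) = 9603/10000 ≈ 0.960300
step 6 [6y] swap r/1=468/58439: DF=(1 − 468/58439·(0.997700+0.985600+0.976300+0.970800+0.960300))/(1+468/58439) = 2383/2500 ≈ 0.953200
step 7 [7y] bond c/1=7/200: DF=(74269/62500 − 7/200·(0.997700+0.985600+0.976300+0.970800+0.960300+0.953200))/(1+7/200) = 1901/2000 ≈ 0.950500

1 1 9977/10000
2 2 616/625
3 3 9763/10000
4 4 2427/2500
5 5 9603/10000
6 6 2383/2500
7 7 1901/2000
s(3y) = (1/(9763/10000) − 1)/(3) = 79/9763 ≈ 0.8092%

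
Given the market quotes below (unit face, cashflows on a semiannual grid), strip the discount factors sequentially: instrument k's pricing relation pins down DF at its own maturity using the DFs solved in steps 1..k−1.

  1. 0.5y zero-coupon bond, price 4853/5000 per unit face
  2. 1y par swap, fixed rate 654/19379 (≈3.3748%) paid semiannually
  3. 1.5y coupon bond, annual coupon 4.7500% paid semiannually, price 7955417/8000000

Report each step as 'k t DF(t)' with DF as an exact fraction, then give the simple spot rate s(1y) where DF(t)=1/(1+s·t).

1 1/2 4853/5000
2 1 9673/10000
3 3/2 579/625
s(1y) = (1/(9673/10000) − 1)/(1) = 327/9673 ≈ 3.3805%

step 1 [0.5y] zero: DF = P = 4853/5000 ≈ 0.970600
step 2 [1y] swap r/2=327/19379: DF=(1 − 327/19379·(0.970600))/(1+327/19379) = 9673/10000 ≈ 0.967300
step 3 [1.5y] bond c/2=19/800: DF=(7955417/8000000 − 19/800·(0.970600+0.967300))/(1+19/800) = 579/625 ≈ 0.926400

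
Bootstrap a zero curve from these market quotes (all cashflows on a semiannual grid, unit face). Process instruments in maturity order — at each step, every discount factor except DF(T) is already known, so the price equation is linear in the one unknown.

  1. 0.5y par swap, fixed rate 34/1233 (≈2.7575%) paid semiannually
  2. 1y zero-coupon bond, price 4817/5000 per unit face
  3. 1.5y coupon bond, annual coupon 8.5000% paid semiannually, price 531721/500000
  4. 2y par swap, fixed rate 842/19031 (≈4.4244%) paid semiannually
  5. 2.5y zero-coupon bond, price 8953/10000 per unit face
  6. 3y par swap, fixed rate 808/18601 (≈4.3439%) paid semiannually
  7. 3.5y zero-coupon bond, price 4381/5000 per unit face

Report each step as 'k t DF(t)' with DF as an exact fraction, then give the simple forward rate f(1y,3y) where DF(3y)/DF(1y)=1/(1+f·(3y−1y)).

1 1/2 1233/1250
2 1 4817/5000
3 3/2 4703/5000
4 2 4579/5000
5 5/2 8953/10000
6 3 2197/2500
7 7/2 4381/5000
f(1y,3y) = ((4817/5000)/(2197/2500) − 1)/(2) = 423/8788 ≈ 4.8134%

step 1 [0.5y] swap r/2=17/1233: DF=(1 − 17/1233·(0))/(1+17/1233) = 1233/1250 ≈ 0.986400
step 2 [1y] zero: DF = P = 4817/5000 ≈ 0.963400
step 3 [1.5y] bond c/2=17/400: DF=(531721/500000 − 17/400·(0.986400+0.963400))/(1+17/400) = 4703/5000 ≈ 0.940600
step 4 [2y] swap r/2=421/19031: DF=(1 − 421/19031·(0.986400+0.963400+0.940600))/(1+421/19031) = 4579/5000 ≈ 0.915800
step 5 [2.5y] zero: DF = P = 8953/10000 ≈ 0.895300
step 6 [3y] swap r/2=404/18601: DF=(1 − 404/18601·(0.986400+0.963400+0.940600+0.915800+0.895300))/(1+404/18601) = 2197/2500 ≈ 0.878800
step 7 [3.5y] zero: DF = P = 4381/5000 ≈ 0.876200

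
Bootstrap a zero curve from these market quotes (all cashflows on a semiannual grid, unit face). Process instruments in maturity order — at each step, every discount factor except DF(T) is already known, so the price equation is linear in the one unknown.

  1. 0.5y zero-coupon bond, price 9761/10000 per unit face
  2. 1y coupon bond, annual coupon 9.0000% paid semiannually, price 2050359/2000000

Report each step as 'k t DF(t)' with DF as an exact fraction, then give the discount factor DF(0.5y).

1 1/2 9761/10000
2 1 939/1000
DF(0.5y) = 9761/10000 ≈ 0.976100

step 1 [0.5y] zero: DF = P = 9761/10000 ≈ 0.976100
step 2 [1y] bond c/2=9/200: DF=(2050359/2000000 − 9/200·(0.976100))/(1+9/200) = 939/1000 ≈ 0.939000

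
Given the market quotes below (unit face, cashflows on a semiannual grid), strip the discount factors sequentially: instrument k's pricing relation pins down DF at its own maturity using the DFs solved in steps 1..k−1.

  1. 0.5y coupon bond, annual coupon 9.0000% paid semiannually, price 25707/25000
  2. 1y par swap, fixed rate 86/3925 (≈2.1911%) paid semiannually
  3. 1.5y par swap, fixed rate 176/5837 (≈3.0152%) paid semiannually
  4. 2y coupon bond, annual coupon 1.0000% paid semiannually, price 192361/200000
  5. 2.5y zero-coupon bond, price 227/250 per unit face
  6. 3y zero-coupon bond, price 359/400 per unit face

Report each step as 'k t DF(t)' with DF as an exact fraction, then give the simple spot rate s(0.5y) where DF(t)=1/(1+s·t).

1 1/2 123/125
2 1 1957/2000
3 3/2 239/250
4 2 377/400
5 5/2 227/250
6 3 359/400
s(0.5y) = (1/(123/125) − 1)/(1/2) = 4/123 ≈ 3.2520%

step 1 [0.5y] bond c/2=9/200: DF=(25707/25000 − 9/200·(0))/(1+9/200) = 123/125 ≈ 0.984000
step 2 [1y] swap r/2=43/3925: DF=(1 − 43/3925·(0.984000))/(1+43/3925) = 1957/2000 ≈ 0.978500
step 3 [1.5y] swap r/2=88/5837: DF=(1 − 88/5837·(0.984000+0.978500))/(1+88/5837) = 239/250 ≈ 0.956000
step 4 [2y] bond c/2=1/200: DF=(192361/200000 − 1/200·(0.984000+0.978500+0.956000))/(1+1/200) = 377/400 ≈ 0.942500
step 5 [2.5y] zero: DF = P = 227/250 ≈ 0.908000
step 6 [3y] zero: DF = P = 359/400 ≈ 0.897500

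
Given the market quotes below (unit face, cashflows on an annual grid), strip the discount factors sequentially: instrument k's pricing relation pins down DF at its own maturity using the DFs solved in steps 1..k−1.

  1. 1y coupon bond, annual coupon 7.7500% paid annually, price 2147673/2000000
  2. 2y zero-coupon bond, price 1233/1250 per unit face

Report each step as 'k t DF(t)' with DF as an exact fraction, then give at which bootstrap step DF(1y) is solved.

step 1 [1y] bond c/1=31/400: DF=(2147673/2000000 − 31/400·(0))/(1+31/400) = 4983/5000 ≈ 0.996600
step 2 [2y] zero: DF = P = 1233/1250 ≈ 0.986400

1 1 4983/5000
2 2 1233/1250
DF(1y) is solved at step 1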